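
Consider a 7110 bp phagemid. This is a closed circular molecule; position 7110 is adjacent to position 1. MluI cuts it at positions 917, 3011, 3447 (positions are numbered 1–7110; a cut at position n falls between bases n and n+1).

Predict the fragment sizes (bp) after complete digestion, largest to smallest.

4580, 2094, 436 bp

Circular molecule, 3 cuts → 3 fragments:
  3011 − 917 = 2094 bp
  3447 − 3011 = 436 bp
  wrap: 7110 − 3447 + 917 = 4580 bp
Sorted largest to smallest: 4580, 2094, 436 bp.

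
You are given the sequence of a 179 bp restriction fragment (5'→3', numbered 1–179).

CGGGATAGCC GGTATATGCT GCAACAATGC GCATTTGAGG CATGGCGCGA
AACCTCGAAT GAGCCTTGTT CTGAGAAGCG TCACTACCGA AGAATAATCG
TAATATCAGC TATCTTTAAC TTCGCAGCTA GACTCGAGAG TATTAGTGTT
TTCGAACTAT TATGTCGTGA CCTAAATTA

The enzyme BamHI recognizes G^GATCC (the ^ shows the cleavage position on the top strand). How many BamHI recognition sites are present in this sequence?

No occurrence of GGATCC is present in the sequence.
BamHI does not cut: 0 sites.

0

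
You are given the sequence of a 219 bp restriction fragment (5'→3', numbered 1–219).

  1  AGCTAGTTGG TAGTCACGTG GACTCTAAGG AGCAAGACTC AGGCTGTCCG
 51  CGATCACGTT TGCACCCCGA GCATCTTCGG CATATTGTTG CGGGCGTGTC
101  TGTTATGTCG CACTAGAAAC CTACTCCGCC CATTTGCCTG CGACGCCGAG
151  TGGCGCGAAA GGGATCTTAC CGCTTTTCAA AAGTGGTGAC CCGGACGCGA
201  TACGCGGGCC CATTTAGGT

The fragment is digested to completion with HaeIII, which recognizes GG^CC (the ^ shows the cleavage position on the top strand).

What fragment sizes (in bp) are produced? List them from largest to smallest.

208, 11 bp

The HaeIII site (GGCC) starts at position 207.
HaeIII cuts after base 2 of each site, so after position 208.
Linear molecule, 1 cut → 2 fragments:
  1–208 → 208 bp
  209–219 → 11 bp
Sorted largest to smallest: 208, 11 bp.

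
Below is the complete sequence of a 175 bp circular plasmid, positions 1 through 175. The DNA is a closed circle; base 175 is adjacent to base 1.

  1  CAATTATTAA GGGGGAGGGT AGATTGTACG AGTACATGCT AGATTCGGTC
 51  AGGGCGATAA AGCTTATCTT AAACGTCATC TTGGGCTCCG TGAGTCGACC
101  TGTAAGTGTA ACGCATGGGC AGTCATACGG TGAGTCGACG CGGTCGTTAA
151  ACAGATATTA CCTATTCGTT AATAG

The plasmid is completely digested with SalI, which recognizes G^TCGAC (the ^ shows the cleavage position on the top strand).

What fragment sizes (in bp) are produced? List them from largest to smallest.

SalI sites (GTCGAC) start at positions 94, 134.
SalI cuts after the first base of each site, so after positions 94, 134.
Circular molecule, 2 cuts → 2 fragments:
  95–134 → 40 bp
  135–175 then 1–94 → 41 + 94 = 135 bp
Sorted largest to smallest: 135, 40 bp.

135, 40 bp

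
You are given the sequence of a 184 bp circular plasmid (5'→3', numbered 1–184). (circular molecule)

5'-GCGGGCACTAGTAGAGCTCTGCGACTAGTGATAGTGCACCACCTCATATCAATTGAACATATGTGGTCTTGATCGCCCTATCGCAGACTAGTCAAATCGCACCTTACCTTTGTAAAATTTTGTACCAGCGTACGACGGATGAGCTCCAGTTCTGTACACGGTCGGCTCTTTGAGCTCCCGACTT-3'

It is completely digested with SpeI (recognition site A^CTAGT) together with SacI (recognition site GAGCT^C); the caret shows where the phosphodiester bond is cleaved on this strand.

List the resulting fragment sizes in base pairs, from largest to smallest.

63, 58, 31, 15, 11, 6 bp

SpeI sites (ACTAGT) start at positions 7, 24, 87.
SpeI cuts after the first base of each site, so after positions 7, 24, 87.
SacI sites (GAGCTC) start at positions 14, 141, 172.
SacI cuts after base 5 of each site (before the last base), so after positions 18, 145, 176.
Combined cut positions: 7, 18, 24, 87, 145, 176.
Circular molecule, 6 cuts → 6 fragments:
  8–18 → 11 bp
  19–24 → 6 bp
  25–87 → 63 bp
  88–145 → 58 bp
  146–176 → 31 bp
  177–184 then 1–7 → 8 + 7 = 15 bp
Sorted largest to smallest: 63, 58, 31, 15, 11, 6 bp.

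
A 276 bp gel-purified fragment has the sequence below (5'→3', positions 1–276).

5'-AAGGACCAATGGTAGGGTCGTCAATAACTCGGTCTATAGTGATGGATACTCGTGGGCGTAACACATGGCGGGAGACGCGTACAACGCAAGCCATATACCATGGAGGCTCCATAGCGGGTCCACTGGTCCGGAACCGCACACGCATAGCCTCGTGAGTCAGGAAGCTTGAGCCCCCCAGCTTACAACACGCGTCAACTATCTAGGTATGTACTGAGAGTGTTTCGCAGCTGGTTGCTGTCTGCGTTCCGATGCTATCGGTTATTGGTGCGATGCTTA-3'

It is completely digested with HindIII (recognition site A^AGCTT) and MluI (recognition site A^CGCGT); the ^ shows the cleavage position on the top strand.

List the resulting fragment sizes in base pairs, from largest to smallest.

89, 87, 75, 25 bp

The HindIII site (AAGCTT) starts at position 162.
HindIII cuts after the first base of each site, so after position 162.
MluI sites (ACGCGT) start at positions 75, 187.
MluI cuts after the first base of each site, so after positions 75, 187.
Combined cut positions: 75, 162, 187.
Linear molecule, 3 cuts → 4 fragments:
  1–75 → 75 bp
  76–162 → 87 bp
  163–187 → 25 bp
  188–276 → 89 bp
Sorted largest to smallest: 89, 87, 75, 25 bp.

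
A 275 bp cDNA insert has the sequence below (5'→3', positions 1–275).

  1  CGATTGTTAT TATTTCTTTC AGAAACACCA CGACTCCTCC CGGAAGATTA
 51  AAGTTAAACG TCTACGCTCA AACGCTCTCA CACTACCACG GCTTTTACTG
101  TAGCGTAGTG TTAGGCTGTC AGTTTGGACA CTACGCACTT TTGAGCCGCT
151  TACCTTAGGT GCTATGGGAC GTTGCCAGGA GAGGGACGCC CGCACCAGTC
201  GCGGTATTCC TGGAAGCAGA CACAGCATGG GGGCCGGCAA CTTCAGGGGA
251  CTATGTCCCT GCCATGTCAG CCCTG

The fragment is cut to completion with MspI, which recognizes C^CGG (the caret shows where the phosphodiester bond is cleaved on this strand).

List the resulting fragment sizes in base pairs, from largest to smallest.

MspI sites (CCGG) start at positions 40, 234.
MspI cuts after the first base of each site, so after positions 40, 234.
Linear molecule, 2 cuts → 3 fragments:
  1–40 → 40 bp
  41–234 → 194 bp
  235–275 → 41 bp
Sorted largest to smallest: 194, 41, 40 bp.

194, 41, 40 bp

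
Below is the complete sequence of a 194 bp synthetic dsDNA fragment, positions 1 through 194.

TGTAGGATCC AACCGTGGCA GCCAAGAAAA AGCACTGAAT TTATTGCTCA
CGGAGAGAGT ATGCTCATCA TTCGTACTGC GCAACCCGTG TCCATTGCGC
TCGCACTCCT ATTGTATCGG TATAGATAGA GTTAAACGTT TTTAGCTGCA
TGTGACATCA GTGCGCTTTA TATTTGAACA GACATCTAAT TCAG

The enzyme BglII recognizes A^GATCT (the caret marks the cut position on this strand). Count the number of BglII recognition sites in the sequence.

0

No occurrence of AGATCT is present in the sequence.
BglII does not cut: 0 sites.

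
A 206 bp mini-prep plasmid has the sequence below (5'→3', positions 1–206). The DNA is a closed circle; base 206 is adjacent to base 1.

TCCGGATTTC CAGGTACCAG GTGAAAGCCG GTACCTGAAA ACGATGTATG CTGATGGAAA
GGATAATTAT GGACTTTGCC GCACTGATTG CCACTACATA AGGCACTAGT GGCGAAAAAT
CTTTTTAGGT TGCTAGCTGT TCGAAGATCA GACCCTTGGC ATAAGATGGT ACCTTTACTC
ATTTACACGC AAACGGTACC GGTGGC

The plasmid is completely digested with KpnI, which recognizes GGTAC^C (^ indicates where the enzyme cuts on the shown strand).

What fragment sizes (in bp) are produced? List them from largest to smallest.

138, 27, 24, 17 bp

KpnI sites (GGTACC) start at positions 13, 30, 168, 195.
KpnI cuts after base 5 of each site (before the last base), so after positions 17, 34, 172, 199.
Circular molecule, 4 cuts → 4 fragments:
  18–34 → 17 bp
  35–172 → 138 bp
  173–199 → 27 bp
  200–206 then 1–17 → 7 + 17 = 24 bp
Sorted largest to smallest: 138, 27, 24, 17 bp.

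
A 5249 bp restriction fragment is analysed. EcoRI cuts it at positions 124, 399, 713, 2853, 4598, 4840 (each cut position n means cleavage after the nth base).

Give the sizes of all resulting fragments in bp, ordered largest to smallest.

Linear molecule, 6 cuts → 7 fragments:
  124 − 0 = 124 bp
  399 − 124 = 275 bp
  713 − 399 = 314 bp
  2853 − 713 = 2140 bp
  4598 − 2853 = 1745 bp
  4840 − 4598 = 242 bp
  5249 − 4840 = 409 bp
Sorted largest to smallest: 2140, 1745, 409, 314, 275, 242, 124 bp.

2140, 1745, 409, 314, 275, 242, 124 bp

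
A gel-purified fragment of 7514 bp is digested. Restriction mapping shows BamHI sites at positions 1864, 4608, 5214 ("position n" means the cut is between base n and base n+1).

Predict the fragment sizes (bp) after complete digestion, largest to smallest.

Linear molecule, 3 cuts → 4 fragments:
  1864 − 0 = 1864 bp
  4608 − 1864 = 2744 bp
  5214 − 4608 = 606 bp
  7514 − 5214 = 2300 bp
Sorted largest to smallest: 2744, 2300, 1864, 606 bp.

2744, 2300, 1864, 606 bp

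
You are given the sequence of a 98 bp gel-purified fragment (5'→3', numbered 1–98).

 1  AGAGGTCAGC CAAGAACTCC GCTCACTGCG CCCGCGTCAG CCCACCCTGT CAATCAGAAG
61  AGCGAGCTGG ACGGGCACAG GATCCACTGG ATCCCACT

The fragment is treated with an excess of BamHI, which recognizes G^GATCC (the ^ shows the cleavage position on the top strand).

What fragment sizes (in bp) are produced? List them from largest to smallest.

BamHI sites (GGATCC) start at positions 80, 89.
BamHI cuts after the first base of each site, so after positions 80, 89.
Linear molecule, 2 cuts → 3 fragments:
  1–80 → 80 bp
  81–89 → 9 bp
  90–98 → 9 bp
Sorted largest to smallest: 80, 9, 9 bp.

80, 9, 9 bp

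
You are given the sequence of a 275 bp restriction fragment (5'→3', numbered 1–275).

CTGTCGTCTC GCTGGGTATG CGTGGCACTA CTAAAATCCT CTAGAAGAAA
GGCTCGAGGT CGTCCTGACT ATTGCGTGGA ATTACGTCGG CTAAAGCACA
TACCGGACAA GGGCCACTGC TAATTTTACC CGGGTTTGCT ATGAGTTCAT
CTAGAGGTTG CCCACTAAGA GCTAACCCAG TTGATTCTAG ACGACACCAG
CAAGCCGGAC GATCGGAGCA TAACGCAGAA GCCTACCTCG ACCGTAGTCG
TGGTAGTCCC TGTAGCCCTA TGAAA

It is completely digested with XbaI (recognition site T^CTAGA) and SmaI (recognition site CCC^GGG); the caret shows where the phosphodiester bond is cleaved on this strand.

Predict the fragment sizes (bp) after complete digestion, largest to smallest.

91, 89, 40, 36, 19 bp

XbaI sites (TCTAGA) start at positions 40, 150, 186.
XbaI cuts after the first base of each site, so after positions 40, 150, 186.
The SmaI site (CCCGGG) starts at position 129.
SmaI cuts after base 3 of each site, so after position 131.
Combined cut positions: 40, 131, 150, 186.
Linear molecule, 4 cuts → 5 fragments:
  1–40 → 40 bp
  41–131 → 91 bp
  132–150 → 19 bp
  151–186 → 36 bp
  187–275 → 89 bp
Sorted largest to smallest: 91, 89, 40, 36, 19 bp.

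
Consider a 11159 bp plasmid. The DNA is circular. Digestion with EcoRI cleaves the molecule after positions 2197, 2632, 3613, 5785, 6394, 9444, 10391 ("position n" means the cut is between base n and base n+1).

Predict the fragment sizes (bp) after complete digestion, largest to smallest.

3050, 2965, 2172, 981, 947, 609, 435 bp

Circular molecule, 7 cuts → 7 fragments:
  2632 − 2197 = 435 bp
  3613 − 2632 = 981 bp
  5785 − 3613 = 2172 bp
  6394 − 5785 = 609 bp
  9444 − 6394 = 3050 bp
  10391 − 9444 = 947 bp
  wrap: 11159 − 10391 + 2197 = 2965 bp
Sorted largest to smallest: 3050, 2965, 2172, 981, 947, 609, 435 bp.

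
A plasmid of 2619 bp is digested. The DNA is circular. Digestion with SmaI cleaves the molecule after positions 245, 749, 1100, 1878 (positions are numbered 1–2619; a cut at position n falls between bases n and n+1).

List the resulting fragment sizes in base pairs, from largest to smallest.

986, 778, 504, 351 bp

Circular molecule, 4 cuts → 4 fragments:
  749 − 245 = 504 bp
  1100 − 749 = 351 bp
  1878 − 1100 = 778 bp
  wrap: 2619 − 1878 + 245 = 986 bp
Sorted largest to smallest: 986, 778, 504, 351 bp.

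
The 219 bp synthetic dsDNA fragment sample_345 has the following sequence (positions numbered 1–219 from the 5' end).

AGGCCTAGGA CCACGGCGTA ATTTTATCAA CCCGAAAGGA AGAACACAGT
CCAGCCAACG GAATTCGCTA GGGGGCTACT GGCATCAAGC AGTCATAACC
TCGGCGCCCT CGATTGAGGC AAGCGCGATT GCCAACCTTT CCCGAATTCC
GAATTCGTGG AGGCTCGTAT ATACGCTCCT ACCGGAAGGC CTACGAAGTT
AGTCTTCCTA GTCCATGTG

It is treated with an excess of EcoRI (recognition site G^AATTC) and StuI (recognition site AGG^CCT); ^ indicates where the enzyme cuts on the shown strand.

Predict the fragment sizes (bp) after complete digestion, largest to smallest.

83, 58, 38, 30, 7, 3 bp

EcoRI sites (GAATTC) start at positions 61, 144, 151.
EcoRI cuts after the first base of each site, so after positions 61, 144, 151.
StuI sites (AGGCCT) start at positions 1, 187.
StuI cuts after base 3 of each site, so after positions 3, 189.
Combined cut positions: 3, 61, 144, 151, 189.
Linear molecule, 5 cuts → 6 fragments:
  1–3 → 3 bp
  4–61 → 58 bp
  62–144 → 83 bp
  145–151 → 7 bp
  152–189 → 38 bp
  190–219 → 30 bp
Sorted largest to smallest: 83, 58, 38, 30, 7, 3 bp.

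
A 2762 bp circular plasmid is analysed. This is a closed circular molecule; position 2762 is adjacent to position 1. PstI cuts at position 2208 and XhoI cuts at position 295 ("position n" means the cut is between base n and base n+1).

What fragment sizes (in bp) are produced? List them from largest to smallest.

1913, 849 bp

Combined cut positions (sorted): 295, 2208.
Circular molecule, 2 cuts → 2 fragments:
  2208 − 295 = 1913 bp
  wrap: 2762 − 2208 + 295 = 849 bp
Sorted largest to smallest: 1913, 849 bp.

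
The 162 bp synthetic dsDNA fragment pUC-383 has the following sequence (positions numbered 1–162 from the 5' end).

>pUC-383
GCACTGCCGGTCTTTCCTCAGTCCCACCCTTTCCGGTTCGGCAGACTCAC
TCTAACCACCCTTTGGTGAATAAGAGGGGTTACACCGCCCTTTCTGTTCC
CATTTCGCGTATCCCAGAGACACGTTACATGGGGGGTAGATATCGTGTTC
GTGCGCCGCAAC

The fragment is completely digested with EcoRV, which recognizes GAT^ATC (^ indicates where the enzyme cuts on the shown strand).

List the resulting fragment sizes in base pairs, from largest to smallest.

141, 21 bp

The EcoRV site (GATATC) starts at position 139.
EcoRV cuts after base 3 of each site, so after position 141.
Linear molecule, 1 cut → 2 fragments:
  1–141 → 141 bp
  142–162 → 21 bp
Sorted largest to smallest: 141, 21 bp.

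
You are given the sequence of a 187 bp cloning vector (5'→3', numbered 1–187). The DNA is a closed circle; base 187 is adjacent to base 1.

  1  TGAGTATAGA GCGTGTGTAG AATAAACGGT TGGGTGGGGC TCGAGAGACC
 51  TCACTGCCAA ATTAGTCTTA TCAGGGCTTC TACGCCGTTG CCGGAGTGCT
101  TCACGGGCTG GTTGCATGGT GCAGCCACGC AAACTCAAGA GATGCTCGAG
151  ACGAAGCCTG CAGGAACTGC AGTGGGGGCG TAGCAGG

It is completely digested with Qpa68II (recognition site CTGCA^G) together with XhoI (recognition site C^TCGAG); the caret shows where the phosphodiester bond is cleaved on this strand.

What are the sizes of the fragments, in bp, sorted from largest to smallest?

Qpa68II sites (CTGCAG) start at positions 158, 167.
Qpa68II cuts after base 5 of each site (before the last base), so after positions 162, 171.
XhoI sites (CTCGAG) start at positions 40, 145.
XhoI cuts after the first base of each site, so after positions 40, 145.
Combined cut positions: 40, 145, 162, 171.
Circular molecule, 4 cuts → 4 fragments:
  41–145 → 105 bp
  146–162 → 17 bp
  163–171 → 9 bp
  172–187 then 1–40 → 16 + 40 = 56 bp
Sorted largest to smallest: 105, 56, 17, 9 bp.

105, 56, 17, 9 bp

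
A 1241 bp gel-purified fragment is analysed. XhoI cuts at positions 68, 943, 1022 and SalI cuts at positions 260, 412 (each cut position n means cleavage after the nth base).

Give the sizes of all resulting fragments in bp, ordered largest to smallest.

Combined cut positions (sorted): 68, 260, 412, 943, 1022.
Linear molecule, 5 cuts → 6 fragments:
  68 − 0 = 68 bp
  260 − 68 = 192 bp
  412 − 260 = 152 bp
  943 − 412 = 531 bp
  1022 − 943 = 79 bp
  1241 − 1022 = 219 bp
Sorted largest to smallest: 531, 219, 192, 152, 79, 68 bp.

531, 219, 192, 152, 79, 68 bp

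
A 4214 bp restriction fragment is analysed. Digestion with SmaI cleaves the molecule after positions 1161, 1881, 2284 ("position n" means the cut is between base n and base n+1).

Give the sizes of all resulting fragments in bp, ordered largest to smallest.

Linear molecule, 3 cuts → 4 fragments:
  1161 − 0 = 1161 bp
  1881 − 1161 = 720 bp
  2284 − 1881 = 403 bp
  4214 − 2284 = 1930 bp
Sorted largest to smallest: 1930, 1161, 720, 403 bp.

1930, 1161, 720, 403 bp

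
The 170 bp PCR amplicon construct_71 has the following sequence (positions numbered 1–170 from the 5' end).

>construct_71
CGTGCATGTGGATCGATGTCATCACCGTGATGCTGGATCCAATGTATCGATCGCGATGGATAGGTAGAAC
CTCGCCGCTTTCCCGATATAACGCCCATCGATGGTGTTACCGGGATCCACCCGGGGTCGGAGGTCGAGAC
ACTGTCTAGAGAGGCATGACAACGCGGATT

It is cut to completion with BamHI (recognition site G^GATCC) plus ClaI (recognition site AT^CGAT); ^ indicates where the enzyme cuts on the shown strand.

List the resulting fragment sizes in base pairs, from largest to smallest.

BamHI sites (GGATCC) start at positions 35, 113.
BamHI cuts after the first base of each site, so after positions 35, 113.
ClaI sites (ATCGAT) start at positions 12, 46, 97.
ClaI cuts after base 2 of each site, so after positions 13, 47, 98.
Combined cut positions: 13, 35, 47, 98, 113.
Linear molecule, 5 cuts → 6 fragments:
  1–13 → 13 bp
  14–35 → 22 bp
  36–47 → 12 bp
  48–98 → 51 bp
  99–113 → 15 bp
  114–170 → 57 bp
Sorted largest to smallest: 57, 51, 22, 15, 13, 12 bp.

57, 51, 22, 15, 13, 12 bp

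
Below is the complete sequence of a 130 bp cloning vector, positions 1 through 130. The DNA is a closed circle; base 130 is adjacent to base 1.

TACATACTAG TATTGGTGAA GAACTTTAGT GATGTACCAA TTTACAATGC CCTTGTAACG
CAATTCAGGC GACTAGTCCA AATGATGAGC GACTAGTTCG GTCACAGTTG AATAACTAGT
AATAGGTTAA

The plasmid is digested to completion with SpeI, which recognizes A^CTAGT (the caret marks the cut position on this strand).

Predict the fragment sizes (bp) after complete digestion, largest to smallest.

SpeI sites (ACTAGT) start at positions 6, 72, 92, 115.
SpeI cuts after the first base of each site, so after positions 6, 72, 92, 115.
Circular molecule, 4 cuts → 4 fragments:
  7–72 → 66 bp
  73–92 → 20 bp
  93–115 → 23 bp
  116–130 then 1–6 → 15 + 6 = 21 bp
Sorted largest to smallest: 66, 23, 21, 20 bp.

66, 23, 21, 20 bp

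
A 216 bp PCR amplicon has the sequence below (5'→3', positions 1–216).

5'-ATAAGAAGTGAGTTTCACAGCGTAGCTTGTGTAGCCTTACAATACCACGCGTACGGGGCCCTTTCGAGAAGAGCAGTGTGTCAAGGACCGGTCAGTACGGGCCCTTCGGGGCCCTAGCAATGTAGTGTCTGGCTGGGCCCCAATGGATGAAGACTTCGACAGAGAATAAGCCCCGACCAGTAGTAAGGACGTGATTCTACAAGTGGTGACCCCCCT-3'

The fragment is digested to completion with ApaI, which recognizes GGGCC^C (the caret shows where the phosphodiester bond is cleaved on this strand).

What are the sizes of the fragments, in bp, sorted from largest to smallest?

ApaI sites (GGGCCC) start at positions 56, 99, 109, 135.
ApaI cuts after base 5 of each site (before the last base), so after positions 60, 103, 113, 139.
Linear molecule, 4 cuts → 5 fragments:
  1–60 → 60 bp
  61–103 → 43 bp
  104–113 → 10 bp
  114–139 → 26 bp
  140–216 → 77 bp
Sorted largest to smallest: 77, 60, 43, 26, 10 bp.

77, 60, 43, 26, 10 bp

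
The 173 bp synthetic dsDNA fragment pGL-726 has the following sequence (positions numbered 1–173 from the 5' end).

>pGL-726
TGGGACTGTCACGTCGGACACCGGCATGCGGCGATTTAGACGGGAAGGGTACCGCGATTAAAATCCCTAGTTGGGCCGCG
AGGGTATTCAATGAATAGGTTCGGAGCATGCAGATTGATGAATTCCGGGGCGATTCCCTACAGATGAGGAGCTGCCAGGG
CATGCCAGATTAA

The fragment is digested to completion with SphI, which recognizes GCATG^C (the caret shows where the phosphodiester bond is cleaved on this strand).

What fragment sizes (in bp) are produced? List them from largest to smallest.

SphI sites (GCATGC) start at positions 24, 106, 160.
SphI cuts after base 5 of each site (before the last base), so after positions 28, 110, 164.
Linear molecule, 3 cuts → 4 fragments:
  1–28 → 28 bp
  29–110 → 82 bp
  111–164 → 54 bp
  165–173 → 9 bp
Sorted largest to smallest: 82, 54, 28, 9 bp.

82, 54, 28, 9 bp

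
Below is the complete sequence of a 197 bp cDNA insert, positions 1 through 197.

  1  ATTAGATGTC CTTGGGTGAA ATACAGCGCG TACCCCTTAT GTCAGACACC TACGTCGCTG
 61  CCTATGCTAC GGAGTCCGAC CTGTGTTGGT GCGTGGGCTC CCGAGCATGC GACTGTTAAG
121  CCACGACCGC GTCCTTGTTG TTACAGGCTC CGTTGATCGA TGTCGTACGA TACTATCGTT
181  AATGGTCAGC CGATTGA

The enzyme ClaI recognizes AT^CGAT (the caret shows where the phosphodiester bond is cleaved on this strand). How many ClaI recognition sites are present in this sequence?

1

ATCGAT occurs starting at position 156.
ClaI cuts at 1 site.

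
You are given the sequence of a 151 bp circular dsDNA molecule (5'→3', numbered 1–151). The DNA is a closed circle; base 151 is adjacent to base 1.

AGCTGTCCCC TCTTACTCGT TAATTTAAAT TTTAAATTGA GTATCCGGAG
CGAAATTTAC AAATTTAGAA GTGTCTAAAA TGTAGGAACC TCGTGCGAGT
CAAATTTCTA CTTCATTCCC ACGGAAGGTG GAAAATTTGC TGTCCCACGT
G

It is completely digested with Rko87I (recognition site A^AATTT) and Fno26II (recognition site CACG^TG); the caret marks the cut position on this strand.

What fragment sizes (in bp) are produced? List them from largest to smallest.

Rko87I sites (AAATTT) start at positions 27, 53, 61, 102, 133.
Rko87I cuts after the first base of each site, so after positions 27, 53, 61, 102, 133.
The Fno26II site (CACGTG) starts at position 146.
Fno26II cuts after base 4 of each site, so after position 149.
Combined cut positions: 27, 53, 61, 102, 133, 149.
Circular molecule, 6 cuts → 6 fragments:
  28–53 → 26 bp
  54–61 → 8 bp
  62–102 → 41 bp
  103–133 → 31 bp
  134–149 → 16 bp
  150–151 then 1–27 → 2 + 27 = 29 bp
Sorted largest to smallest: 41, 31, 29, 26, 16, 8 bp.

41, 31, 29, 26, 16, 8 bp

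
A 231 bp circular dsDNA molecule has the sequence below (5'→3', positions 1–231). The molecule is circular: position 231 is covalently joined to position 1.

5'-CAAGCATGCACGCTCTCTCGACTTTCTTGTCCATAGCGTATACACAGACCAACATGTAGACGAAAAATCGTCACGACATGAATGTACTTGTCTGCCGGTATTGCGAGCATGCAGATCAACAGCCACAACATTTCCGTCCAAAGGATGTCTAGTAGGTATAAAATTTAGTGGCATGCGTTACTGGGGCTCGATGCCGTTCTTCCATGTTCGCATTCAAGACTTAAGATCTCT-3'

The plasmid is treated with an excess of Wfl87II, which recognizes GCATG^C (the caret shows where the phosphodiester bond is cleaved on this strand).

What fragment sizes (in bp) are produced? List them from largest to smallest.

103, 64, 64 bp

Wfl87II sites (GCATGC) start at positions 4, 107, 171.
Wfl87II cuts after base 5 of each site (before the last base), so after positions 8, 111, 175.
Circular molecule, 3 cuts → 3 fragments:
  9–111 → 103 bp
  112–175 → 64 bp
  176–231 then 1–8 → 56 + 8 = 64 bp
Sorted largest to smallest: 103, 64, 64 bp.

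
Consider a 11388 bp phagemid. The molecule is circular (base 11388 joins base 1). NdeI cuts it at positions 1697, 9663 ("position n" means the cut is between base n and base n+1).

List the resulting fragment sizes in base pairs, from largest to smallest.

7966, 3422 bp

Circular molecule, 2 cuts → 2 fragments:
  9663 − 1697 = 7966 bp
  wrap: 11388 − 9663 + 1697 = 3422 bp
Sorted largest to smallest: 7966, 3422 bp.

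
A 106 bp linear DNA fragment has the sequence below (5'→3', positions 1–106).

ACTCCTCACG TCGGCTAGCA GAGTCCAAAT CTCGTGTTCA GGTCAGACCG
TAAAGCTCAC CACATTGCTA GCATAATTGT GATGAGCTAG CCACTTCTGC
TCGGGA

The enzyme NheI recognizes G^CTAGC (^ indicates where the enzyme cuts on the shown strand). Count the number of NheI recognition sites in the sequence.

GCTAGC occurs starting at positions 14, 67, 86.
NheI cuts at 3 sites.

3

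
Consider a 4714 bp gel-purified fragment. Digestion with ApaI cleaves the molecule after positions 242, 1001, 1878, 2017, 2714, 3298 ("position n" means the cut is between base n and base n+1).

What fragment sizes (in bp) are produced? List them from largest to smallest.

Linear molecule, 6 cuts → 7 fragments:
  242 − 0 = 242 bp
  1001 − 242 = 759 bp
  1878 − 1001 = 877 bp
  2017 − 1878 = 139 bp
  2714 − 2017 = 697 bp
  3298 − 2714 = 584 bp
  4714 − 3298 = 1416 bp
Sorted largest to smallest: 1416, 877, 759, 697, 584, 242, 139 bp.

1416, 877, 759, 697, 584, 242, 139 bp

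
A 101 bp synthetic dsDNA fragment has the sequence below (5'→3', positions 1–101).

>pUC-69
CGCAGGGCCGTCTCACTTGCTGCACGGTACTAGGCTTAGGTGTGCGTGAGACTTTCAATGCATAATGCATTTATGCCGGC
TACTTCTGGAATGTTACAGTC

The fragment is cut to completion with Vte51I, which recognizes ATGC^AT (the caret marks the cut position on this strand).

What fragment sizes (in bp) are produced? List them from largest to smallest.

Vte51I sites (ATGCAT) start at positions 58, 65.
Vte51I cuts after base 4 of each site, so after positions 61, 68.
Linear molecule, 2 cuts → 3 fragments:
  1–61 → 61 bp
  62–68 → 7 bp
  69–101 → 33 bp
Sorted largest to smallest: 61, 33, 7 bp.

61, 33, 7 bp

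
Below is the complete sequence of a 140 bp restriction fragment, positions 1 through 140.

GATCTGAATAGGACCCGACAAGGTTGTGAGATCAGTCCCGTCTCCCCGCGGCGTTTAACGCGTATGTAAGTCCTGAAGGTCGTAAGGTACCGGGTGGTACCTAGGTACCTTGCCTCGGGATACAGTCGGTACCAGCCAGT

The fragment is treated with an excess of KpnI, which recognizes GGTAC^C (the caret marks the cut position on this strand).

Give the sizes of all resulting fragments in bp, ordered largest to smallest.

KpnI sites (GGTACC) start at positions 86, 96, 104, 128.
KpnI cuts after base 5 of each site (before the last base), so after positions 90, 100, 108, 132.
Linear molecule, 4 cuts → 5 fragments:
  1–90 → 90 bp
  91–100 → 10 bp
  101–108 → 8 bp
  109–132 → 24 bp
  133–140 → 8 bp
Sorted largest to smallest: 90, 24, 10, 8, 8 bp.

90, 24, 10, 8, 8 bp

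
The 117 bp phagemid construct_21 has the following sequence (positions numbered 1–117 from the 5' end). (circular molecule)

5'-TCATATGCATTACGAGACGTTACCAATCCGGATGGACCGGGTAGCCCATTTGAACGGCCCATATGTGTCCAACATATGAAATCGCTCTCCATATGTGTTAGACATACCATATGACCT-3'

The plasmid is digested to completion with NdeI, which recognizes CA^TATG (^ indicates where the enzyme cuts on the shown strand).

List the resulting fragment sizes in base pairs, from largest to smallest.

NdeI sites (CATATG) start at positions 2, 60, 73, 90, 108.
NdeI cuts after base 2 of each site, so after positions 3, 61, 74, 91, 109.
Circular molecule, 5 cuts → 5 fragments:
  4–61 → 58 bp
  62–74 → 13 bp
  75–91 → 17 bp
  92–109 → 18 bp
  110–117 then 1–3 → 8 + 3 = 11 bp
Sorted largest to smallest: 58, 18, 17, 13, 11 bp.

58, 18, 17, 13, 11 bp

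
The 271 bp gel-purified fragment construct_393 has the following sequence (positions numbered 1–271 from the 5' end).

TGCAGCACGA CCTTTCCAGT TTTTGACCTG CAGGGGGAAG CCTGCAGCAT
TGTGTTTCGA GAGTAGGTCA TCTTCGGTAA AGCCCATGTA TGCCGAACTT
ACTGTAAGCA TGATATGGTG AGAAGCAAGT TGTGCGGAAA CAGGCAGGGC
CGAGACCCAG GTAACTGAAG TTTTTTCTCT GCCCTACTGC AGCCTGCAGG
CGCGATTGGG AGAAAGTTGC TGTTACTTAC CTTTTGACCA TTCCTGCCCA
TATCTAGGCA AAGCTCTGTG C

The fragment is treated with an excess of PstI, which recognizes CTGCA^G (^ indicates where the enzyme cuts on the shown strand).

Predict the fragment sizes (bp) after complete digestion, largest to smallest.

145, 73, 32, 14, 7 bp

PstI sites (CTGCAG) start at positions 28, 42, 187, 194.
PstI cuts after base 5 of each site (before the last base), so after positions 32, 46, 191, 198.
Linear molecule, 4 cuts → 5 fragments:
  1–32 → 32 bp
  33–46 → 14 bp
  47–191 → 145 bp
  192–198 → 7 bp
  199–271 → 73 bp
Sorted largest to smallest: 145, 73, 32, 14, 7 bp.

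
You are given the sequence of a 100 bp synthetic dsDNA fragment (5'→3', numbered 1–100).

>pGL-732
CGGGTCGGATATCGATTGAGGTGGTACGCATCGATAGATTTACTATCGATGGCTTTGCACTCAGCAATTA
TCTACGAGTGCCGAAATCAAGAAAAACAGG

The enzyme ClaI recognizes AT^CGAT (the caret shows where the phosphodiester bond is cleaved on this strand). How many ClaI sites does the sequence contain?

3

ATCGAT occurs starting at positions 11, 30, 45.
ClaI cuts at 3 sites.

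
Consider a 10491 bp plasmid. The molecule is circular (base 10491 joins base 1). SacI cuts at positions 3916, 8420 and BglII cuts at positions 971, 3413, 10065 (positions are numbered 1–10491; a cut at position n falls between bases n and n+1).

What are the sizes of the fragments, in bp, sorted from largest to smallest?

4504, 2442, 1645, 1397, 503 bp

Combined cut positions (sorted): 971, 3413, 3916, 8420, 10065.
Circular molecule, 5 cuts → 5 fragments:
  3413 − 971 = 2442 bp
  3916 − 3413 = 503 bp
  8420 − 3916 = 4504 bp
  10065 − 8420 = 1645 bp
  wrap: 10491 − 10065 + 971 = 1397 bp
Sorted largest to smallest: 4504, 2442, 1645, 1397, 503 bp.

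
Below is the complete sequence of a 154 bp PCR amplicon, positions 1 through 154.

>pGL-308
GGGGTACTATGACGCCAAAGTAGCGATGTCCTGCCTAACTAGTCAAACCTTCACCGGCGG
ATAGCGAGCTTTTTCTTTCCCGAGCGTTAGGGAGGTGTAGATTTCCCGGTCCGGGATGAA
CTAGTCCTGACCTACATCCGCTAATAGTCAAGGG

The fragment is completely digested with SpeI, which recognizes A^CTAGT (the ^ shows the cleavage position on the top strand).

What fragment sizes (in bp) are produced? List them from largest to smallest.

SpeI sites (ACTAGT) start at positions 38, 120.
SpeI cuts after the first base of each site, so after positions 38, 120.
Linear molecule, 2 cuts → 3 fragments:
  1–38 → 38 bp
  39–120 → 82 bp
  121–154 → 34 bp
Sorted largest to smallest: 82, 38, 34 bp.

82, 38, 34 bp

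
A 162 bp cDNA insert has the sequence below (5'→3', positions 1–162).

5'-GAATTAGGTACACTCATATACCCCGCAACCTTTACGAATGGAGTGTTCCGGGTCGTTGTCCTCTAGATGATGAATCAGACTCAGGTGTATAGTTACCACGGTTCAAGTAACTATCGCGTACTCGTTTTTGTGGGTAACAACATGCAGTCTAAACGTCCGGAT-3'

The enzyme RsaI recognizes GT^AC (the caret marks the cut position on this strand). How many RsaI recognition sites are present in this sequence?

2

GTAC occurs starting at positions 8, 118.
RsaI cuts at 2 sites.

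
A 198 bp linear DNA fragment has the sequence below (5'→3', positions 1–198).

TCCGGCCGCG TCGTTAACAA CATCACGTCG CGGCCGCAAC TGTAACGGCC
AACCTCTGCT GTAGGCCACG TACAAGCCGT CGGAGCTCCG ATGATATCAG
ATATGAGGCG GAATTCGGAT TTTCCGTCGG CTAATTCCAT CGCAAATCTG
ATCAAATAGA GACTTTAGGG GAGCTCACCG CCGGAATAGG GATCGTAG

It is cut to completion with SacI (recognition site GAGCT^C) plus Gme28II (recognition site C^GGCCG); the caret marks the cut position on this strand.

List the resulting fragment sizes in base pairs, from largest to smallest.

88, 56, 28, 23, 3 bp

SacI sites (GAGCTC) start at positions 83, 171.
SacI cuts after base 5 of each site (before the last base), so after positions 87, 175.
Gme28II sites (CGGCCG) start at positions 3, 31.
Gme28II cuts after the first base of each site, so after positions 3, 31.
Combined cut positions: 3, 31, 87, 175.
Linear molecule, 4 cuts → 5 fragments:
  1–3 → 3 bp
  4–31 → 28 bp
  32–87 → 56 bp
  88–175 → 88 bp
  176–198 → 23 bp
Sorted largest to smallest: 88, 56, 28, 23, 3 bp.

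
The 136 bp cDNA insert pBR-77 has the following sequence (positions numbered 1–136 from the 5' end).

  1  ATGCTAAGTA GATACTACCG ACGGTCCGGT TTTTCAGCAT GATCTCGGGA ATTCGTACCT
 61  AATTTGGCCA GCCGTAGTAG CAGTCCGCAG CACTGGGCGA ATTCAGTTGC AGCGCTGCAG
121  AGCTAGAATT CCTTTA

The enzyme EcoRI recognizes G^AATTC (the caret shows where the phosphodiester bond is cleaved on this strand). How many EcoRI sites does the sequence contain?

3

GAATTC occurs starting at positions 49, 99, 126.
EcoRI cuts at 3 sites.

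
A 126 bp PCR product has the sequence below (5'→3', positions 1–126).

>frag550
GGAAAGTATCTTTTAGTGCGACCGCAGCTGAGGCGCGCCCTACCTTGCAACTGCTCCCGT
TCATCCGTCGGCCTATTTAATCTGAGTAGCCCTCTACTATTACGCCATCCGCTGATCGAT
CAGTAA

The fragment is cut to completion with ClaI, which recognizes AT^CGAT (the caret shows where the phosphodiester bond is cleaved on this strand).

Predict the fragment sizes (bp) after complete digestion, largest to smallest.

116, 10 bp

The ClaI site (ATCGAT) starts at position 115.
ClaI cuts after base 2 of each site, so after position 116.
Linear molecule, 1 cut → 2 fragments:
  1–116 → 116 bp
  117–126 → 10 bp
Sorted largest to smallest: 116, 10 bp.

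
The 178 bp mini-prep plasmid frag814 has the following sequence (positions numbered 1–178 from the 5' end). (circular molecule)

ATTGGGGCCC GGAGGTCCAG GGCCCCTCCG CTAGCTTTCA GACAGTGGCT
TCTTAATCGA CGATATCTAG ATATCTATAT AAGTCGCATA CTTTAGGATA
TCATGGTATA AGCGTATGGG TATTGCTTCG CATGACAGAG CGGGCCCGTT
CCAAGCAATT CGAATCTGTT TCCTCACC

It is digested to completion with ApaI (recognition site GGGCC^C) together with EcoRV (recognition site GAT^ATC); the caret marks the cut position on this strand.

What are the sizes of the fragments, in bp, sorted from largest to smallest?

ApaI sites (GGGCCC) start at positions 5, 20, 142.
ApaI cuts after base 5 of each site (before the last base), so after positions 9, 24, 146.
EcoRV sites (GATATC) start at positions 62, 70, 97.
EcoRV cuts after base 3 of each site, so after positions 64, 72, 99.
Combined cut positions: 9, 24, 64, 72, 99, 146.
Circular molecule, 6 cuts → 6 fragments:
  10–24 → 15 bp
  25–64 → 40 bp
  65–72 → 8 bp
  73–99 → 27 bp
  100–146 → 47 bp
  147–178 then 1–9 → 32 + 9 = 41 bp
Sorted largest to smallest: 47, 41, 40, 27, 15, 8 bp.

47, 41, 40, 27, 15, 8 bp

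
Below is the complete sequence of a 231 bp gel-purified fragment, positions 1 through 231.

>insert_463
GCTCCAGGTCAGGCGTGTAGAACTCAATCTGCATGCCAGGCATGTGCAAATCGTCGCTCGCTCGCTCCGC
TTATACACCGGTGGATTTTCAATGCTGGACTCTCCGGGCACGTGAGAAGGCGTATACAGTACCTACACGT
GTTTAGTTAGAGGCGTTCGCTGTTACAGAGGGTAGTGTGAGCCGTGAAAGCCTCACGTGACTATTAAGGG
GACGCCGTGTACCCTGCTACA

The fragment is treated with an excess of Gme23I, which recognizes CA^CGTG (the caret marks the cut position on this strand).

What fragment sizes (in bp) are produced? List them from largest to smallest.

Gme23I sites (CACGTG) start at positions 109, 136, 194.
Gme23I cuts after base 2 of each site, so after positions 110, 137, 195.
Linear molecule, 3 cuts → 4 fragments:
  1–110 → 110 bp
  111–137 → 27 bp
  138–195 → 58 bp
  196–231 → 36 bp
Sorted largest to smallest: 110, 58, 36, 27 bp.

110, 58, 36, 27 bp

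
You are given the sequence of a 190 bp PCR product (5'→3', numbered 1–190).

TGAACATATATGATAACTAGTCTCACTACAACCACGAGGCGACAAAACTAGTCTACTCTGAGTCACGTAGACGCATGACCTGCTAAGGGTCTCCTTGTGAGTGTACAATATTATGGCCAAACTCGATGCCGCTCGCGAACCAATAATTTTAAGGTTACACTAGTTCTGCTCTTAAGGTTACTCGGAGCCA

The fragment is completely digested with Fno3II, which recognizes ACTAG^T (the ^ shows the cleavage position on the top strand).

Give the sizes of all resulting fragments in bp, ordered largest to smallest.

112, 31, 27, 20 bp

Fno3II sites (ACTAGT) start at positions 16, 47, 159.
Fno3II cuts after base 5 of each site (before the last base), so after positions 20, 51, 163.
Linear molecule, 3 cuts → 4 fragments:
  1–20 → 20 bp
  21–51 → 31 bp
  52–163 → 112 bp
  164–190 → 27 bp
Sorted largest to smallest: 112, 31, 27, 20 bp.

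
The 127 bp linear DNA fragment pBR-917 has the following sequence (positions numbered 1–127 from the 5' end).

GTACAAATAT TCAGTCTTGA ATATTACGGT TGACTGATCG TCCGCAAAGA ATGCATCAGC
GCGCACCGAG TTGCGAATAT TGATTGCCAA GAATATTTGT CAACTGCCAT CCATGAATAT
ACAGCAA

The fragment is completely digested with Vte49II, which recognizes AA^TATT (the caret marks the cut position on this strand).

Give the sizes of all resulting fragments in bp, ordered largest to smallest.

56, 34, 16, 14, 7 bp

Vte49II sites (AATATT) start at positions 6, 20, 76, 92.
Vte49II cuts after base 2 of each site, so after positions 7, 21, 77, 93.
Linear molecule, 4 cuts → 5 fragments:
  1–7 → 7 bp
  8–21 → 14 bp
  22–77 → 56 bp
  78–93 → 16 bp
  94–127 → 34 bp
Sorted largest to smallest: 56, 34, 16, 14, 7 bp.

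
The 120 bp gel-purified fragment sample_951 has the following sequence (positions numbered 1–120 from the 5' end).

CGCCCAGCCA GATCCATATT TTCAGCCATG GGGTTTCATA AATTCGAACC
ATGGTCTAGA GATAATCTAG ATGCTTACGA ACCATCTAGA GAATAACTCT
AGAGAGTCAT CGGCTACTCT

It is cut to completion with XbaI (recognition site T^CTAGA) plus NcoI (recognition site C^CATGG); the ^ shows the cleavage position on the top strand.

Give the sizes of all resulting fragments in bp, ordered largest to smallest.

XbaI sites (TCTAGA) start at positions 55, 66, 85, 98.
XbaI cuts after the first base of each site, so after positions 55, 66, 85, 98.
NcoI sites (CCATGG) start at positions 26, 49.
NcoI cuts after the first base of each site, so after positions 26, 49.
Combined cut positions: 26, 49, 55, 66, 85, 98.
Linear molecule, 6 cuts → 7 fragments:
  1–26 → 26 bp
  27–49 → 23 bp
  50–55 → 6 bp
  56–66 → 11 bp
  67–85 → 19 bp
  86–98 → 13 bp
  99–120 → 22 bp
Sorted largest to smallest: 26, 23, 22, 19, 13, 11, 6 bp.

26, 23, 22, 19, 13, 11, 6 bp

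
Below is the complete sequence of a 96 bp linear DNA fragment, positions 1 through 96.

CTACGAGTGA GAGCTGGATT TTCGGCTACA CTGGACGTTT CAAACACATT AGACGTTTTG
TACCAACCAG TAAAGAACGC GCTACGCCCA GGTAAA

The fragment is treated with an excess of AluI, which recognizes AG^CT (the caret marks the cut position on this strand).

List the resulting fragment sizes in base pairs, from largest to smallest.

83, 13 bp

The AluI site (AGCT) starts at position 12.
AluI cuts after base 2 of each site, so after position 13.
Linear molecule, 1 cut → 2 fragments:
  1–13 → 13 bp
  14–96 → 83 bp
Sorted largest to smallest: 83, 13 bp.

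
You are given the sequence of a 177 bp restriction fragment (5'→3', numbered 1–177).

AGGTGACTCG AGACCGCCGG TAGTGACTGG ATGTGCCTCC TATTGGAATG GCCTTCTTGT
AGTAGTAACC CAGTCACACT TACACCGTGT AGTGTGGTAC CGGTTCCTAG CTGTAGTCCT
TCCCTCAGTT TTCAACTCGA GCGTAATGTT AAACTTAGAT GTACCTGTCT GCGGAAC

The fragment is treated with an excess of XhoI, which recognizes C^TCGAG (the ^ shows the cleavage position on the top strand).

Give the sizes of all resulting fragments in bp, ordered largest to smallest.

129, 41, 7 bp

XhoI sites (CTCGAG) start at positions 7, 136.
XhoI cuts after the first base of each site, so after positions 7, 136.
Linear molecule, 2 cuts → 3 fragments:
  1–7 → 7 bp
  8–136 → 129 bp
  137–177 → 41 bp
Sorted largest to smallest: 129, 41, 7 bp.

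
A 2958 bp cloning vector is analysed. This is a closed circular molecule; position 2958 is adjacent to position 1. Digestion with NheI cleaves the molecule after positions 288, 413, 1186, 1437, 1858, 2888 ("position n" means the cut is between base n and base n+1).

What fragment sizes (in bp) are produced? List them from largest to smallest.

Circular molecule, 6 cuts → 6 fragments:
  413 − 288 = 125 bp
  1186 − 413 = 773 bp
  1437 − 1186 = 251 bp
  1858 − 1437 = 421 bp
  2888 − 1858 = 1030 bp
  wrap: 2958 − 2888 + 288 = 358 bp
Sorted largest to smallest: 1030, 773, 421, 358, 251, 125 bp.

1030, 773, 421, 358, 251, 125 bp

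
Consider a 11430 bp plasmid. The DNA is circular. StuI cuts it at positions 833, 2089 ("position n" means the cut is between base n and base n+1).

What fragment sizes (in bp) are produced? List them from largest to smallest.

Circular molecule, 2 cuts → 2 fragments:
  2089 − 833 = 1256 bp
  wrap: 11430 − 2089 + 833 = 10174 bp
Sorted largest to smallest: 10174, 1256 bp.

10174, 1256 bp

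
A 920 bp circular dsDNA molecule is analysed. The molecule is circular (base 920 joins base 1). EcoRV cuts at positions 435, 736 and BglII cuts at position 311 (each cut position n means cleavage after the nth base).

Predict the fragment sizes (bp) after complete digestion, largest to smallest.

495, 301, 124 bp

Combined cut positions (sorted): 311, 435, 736.
Circular molecule, 3 cuts → 3 fragments:
  435 − 311 = 124 bp
  736 − 435 = 301 bp
  wrap: 920 − 736 + 311 = 495 bp
Sorted largest to smallest: 495, 301, 124 bp.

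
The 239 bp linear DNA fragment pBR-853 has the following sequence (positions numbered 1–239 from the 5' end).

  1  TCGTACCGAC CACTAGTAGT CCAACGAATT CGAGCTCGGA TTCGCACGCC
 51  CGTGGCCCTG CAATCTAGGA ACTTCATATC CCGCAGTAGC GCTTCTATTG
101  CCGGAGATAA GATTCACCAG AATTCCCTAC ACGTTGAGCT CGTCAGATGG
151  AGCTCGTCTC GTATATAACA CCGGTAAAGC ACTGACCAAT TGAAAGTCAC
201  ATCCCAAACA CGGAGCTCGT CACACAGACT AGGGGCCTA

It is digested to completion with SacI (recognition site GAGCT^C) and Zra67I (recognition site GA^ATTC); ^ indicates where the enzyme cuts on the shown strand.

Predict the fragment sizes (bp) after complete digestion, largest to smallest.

SacI sites (GAGCTC) start at positions 32, 136, 150, 213.
SacI cuts after base 5 of each site (before the last base), so after positions 36, 140, 154, 217.
Zra67I sites (GAATTC) start at positions 26, 120.
Zra67I cuts after base 2 of each site, so after positions 27, 121.
Combined cut positions: 27, 36, 121, 140, 154, 217.
Linear molecule, 6 cuts → 7 fragments:
  1–27 → 27 bp
  28–36 → 9 bp
  37–121 → 85 bp
  122–140 → 19 bp
  141–154 → 14 bp
  155–217 → 63 bp
  218–239 → 22 bp
Sorted largest to smallest: 85, 63, 27, 22, 19, 14, 9 bp.

85, 63, 27, 22, 19, 14, 9 bp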